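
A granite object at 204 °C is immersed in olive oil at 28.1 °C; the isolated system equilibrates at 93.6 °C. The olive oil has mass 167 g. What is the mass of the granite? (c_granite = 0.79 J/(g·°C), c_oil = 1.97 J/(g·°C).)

m ≈ 247 g

Heat lost by the granite = heat gained by the oil:
m·0.79·(204 − 93.6) = 167·1.97·(93.6 − 28.1)
87.22 m = 21549  ⇒  m ≈ 247.1 g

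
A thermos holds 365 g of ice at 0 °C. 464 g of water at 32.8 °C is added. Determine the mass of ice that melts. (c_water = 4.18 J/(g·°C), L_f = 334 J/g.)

Heat available from the water dropping to 0 °C: 464·4.18·32.8 = 63616 J.
Melting all 365 g of ice would need 365·334 = 121910 J.
Since 63616 < 121910 J, not all the ice melts; equilibrium is at 0 °C.
m_melt = 63616 / L_f = 190.5 g.

m_melted ≈ 190 g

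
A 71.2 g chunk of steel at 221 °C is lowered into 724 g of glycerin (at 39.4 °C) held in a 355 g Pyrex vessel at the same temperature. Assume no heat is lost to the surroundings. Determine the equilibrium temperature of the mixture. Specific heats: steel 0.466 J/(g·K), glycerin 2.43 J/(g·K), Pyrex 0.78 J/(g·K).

T_f = Σ m_i c_i T_i / Σ m_i c_i:
T_f = (33.18×221 + 1759.3×39.4 + 276.9×39.4) / (33.18 + 1759.3 + 276.9)
    = 87560 / 2069.4 ≈ 42.31 °C

T_f ≈ 42.3 °C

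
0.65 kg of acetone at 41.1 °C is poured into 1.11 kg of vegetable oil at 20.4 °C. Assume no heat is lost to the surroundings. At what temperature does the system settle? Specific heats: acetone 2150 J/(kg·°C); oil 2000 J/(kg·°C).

T_f ≈ 28.4 °C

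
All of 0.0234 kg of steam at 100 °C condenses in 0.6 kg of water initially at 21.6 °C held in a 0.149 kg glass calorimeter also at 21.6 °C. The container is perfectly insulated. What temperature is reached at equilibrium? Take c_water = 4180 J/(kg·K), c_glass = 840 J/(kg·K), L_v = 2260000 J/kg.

T_f ≈ 43.8 °C

Setting the total heat transfer to zero:
latent heat released on condensation: 0.0234×2260000 = 52884
  condensate cools 100→T: 0.0234×4180×(T − 100) = 97.81(T − 100)
  original water: 2508(T − 21.6)
  glass cup: 0.149×840×(T − 21.6) = 125.16(T − 21.6)
2731 T = 52884 + 9781.2 + 56876 = 119541
T ≈ 43.77 °C, under the boiling point, so the assumption holds.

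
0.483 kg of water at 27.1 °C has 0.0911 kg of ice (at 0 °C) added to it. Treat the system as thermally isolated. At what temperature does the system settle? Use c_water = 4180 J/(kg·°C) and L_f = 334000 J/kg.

T_f ≈ 10.1 °C

Setting the total heat transfer to zero:
melt ice: 0.0911·334000 = 30427; warm the meltwater: 380.8 T; water cools: 0.483·4180·(T − 27.1) = 2018.9(T − 27.1)
2399.7 T = 54713 − 30427 = 24286
T ≈ 10.12 °C (positive, so assuming full melt was valid).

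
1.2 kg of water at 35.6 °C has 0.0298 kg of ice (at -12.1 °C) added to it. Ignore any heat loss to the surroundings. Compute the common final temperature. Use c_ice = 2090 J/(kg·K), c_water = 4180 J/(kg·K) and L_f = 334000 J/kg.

Net heat exchanged in the isolated system is zero:
ice -12.1→0 °C: 0.0298·2090·12.1 = 753.61
  latent heat to melt: 0.0298·334000 = 9953.2
  warm the meltwater: 124.56 T
  water: 5016(T − 35.6)
5140.6 T = 178570 − 10707 = 167863
T ≈ 32.65 °C — above 0 °C, consistent with complete melting.

T_f ≈ 32.7 °C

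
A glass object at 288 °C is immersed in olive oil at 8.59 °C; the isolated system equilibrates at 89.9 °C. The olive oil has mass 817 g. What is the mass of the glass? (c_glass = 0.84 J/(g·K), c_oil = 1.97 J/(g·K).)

m ≈ 786 g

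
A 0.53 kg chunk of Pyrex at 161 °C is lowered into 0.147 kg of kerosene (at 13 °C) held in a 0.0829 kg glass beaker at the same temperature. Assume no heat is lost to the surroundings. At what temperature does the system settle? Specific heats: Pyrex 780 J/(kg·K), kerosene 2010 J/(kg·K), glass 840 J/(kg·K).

T_f ≈ 91.6 °C

Taking heat into each body as positive, Σ m c ΔT = 0:
0.53·780·(T − 161) + 0.147·2010·(T − 13) + 0.0829·840·(T − 13) = 0
413.4(T − 161) + 295.47(T − 13) + 69.64(T − 13) = 0
(413.4 + 295.47 + 69.64) T = 413.4·161 + 295.47·13 + 69.64·13
T ≈ 91.59 °C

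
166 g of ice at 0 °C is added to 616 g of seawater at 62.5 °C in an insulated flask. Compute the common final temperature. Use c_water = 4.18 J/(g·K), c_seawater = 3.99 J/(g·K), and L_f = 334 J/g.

Heat gained plus heat lost sum to zero:
fusion: m_ice L_f = 166·334 = 55444
  meltwater 0→T: 166·4.18·T = 693.88 T
  seawater: 2457.8(T − 62.5)
3151.7 T = 153615 − 55444 = 98171
T ≈ 31.15 °C. Since T > 0 °C, the all-ice-melts assumption holds.

T_f ≈ 31.1 °C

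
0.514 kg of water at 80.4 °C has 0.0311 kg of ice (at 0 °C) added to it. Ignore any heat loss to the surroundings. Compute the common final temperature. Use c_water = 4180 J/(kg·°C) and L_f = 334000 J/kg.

Taking heat into each body as positive, Σ m c ΔT = 0:
latent heat to melt: 0.0311×334000 = 10387
  warm the meltwater: 130 T
  water: 2148.5(T − 80.4)
2278.5 T = 172741 − 10387 = 162354
T ≈ 71.25 °C. Since T > 0 °C, the all-ice-melts assumption holds.

T_f ≈ 71.3 °C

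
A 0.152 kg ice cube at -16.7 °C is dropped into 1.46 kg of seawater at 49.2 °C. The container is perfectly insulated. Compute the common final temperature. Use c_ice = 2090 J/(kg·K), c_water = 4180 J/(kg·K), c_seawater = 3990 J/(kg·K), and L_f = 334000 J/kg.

T_f ≈ 35.7 °C

Sum of m c ΔT and latent-heat terms is zero:
ice -16.7→0 °C: 0.152·2090·16.7 = 5305.3; melt ice: 0.152·334000 = 50768; warm the meltwater: 635.36 T; seawater cools: 1.46·3990·(T − 49.2) = 5825.4(T − 49.2)
6460.8 T = 286610 − 56073 = 230536
T ≈ 35.68 °C — above 0 °C, consistent with complete melting.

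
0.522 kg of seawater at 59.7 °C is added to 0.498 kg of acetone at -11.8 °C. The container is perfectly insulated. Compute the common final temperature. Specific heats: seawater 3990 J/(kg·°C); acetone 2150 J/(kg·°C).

T_f ≈ 35.4 °C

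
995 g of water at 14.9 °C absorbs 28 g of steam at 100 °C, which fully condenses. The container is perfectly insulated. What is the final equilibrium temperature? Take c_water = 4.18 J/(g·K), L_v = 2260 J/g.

Sum of m c ΔT and latent-heat terms is zero:
condense steam: −28×2260 = −63280; condensed water 100 °C→T: 117.04(T − 100); water warms: 995×4.18×(T − 14.9) = 4159.1(T − 14.9)
4276.1 T = 63280 + 11704 + 61971 = 136955
T ≈ 32.03 °C, under the boiling point, so the assumption holds.

T_f ≈ 32.0 °C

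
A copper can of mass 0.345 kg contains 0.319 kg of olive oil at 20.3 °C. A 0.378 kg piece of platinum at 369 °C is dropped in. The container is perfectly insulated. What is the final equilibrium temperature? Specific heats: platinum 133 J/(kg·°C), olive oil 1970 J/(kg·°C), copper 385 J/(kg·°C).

Conservation of energy gives ΣQ = 0:
0.378·133·(T − 369) + 0.319·1970·(T − 20.3) + 0.345·385·(T − 20.3) = 0
50.27(T − 369) + 628.43(T − 20.3) + 132.82(T − 20.3) = 0
(50.27 + 628.43 + 132.82) T = 50.27·369 + 628.43·20.3 + 132.82·20.3
T = 34005/811.53 ≈ 41.90 °C

T_f ≈ 41.9 °C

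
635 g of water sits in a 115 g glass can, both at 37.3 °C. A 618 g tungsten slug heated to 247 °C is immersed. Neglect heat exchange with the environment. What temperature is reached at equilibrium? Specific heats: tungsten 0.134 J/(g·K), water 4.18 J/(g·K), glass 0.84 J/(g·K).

T_f ≈ 43.4 °C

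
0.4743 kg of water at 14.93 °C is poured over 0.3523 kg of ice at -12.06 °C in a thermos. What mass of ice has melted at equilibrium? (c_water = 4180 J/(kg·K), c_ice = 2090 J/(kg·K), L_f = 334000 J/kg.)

m_melted ≈ 0.062 kg

Cooling the water to 0 °C releases 0.4743·4180·14.93 = 29600 J.
Of that, 0.3523·2090·12.06 = 8879.9 J goes to bring the ice to 0 °C, leaving 20720 J.
Fully melting the ice requires m_ice L_f = 0.3523·334000 = 117668 J.
That's not enough to melt it all — equilibrium is at 0 °C with ice remaining.
m_melt = 20720 / L_f = 0.06204 kg.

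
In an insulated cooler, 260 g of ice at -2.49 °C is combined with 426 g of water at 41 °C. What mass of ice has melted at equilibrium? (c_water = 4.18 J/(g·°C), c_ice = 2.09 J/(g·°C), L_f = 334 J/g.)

Cooling the water to 0 °C releases 426×4.18×41 = 73008 J.
Warming the ice to 0 °C takes 260×2.09×2.49 = 1353.1 J, leaving 71655 J for melting.
Fully melting the ice requires m_ice L_f = 260×334 = 86840 J.
That's not enough to melt it all — equilibrium is at 0 °C with ice remaining.
Mass melted = 71655/334 ≈ 214.5 g.

m_melted ≈ 215 g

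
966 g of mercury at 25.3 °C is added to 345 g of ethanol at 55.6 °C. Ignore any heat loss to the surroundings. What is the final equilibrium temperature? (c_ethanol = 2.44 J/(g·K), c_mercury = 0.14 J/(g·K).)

Let T be the final temperature. ΣQ_i = 0:
345·2.44·(T − 55.6) + 966·0.14·(T − 25.3) = 0
(841.8 + 135.24) T = 841.8·55.6 + 135.24·25.3
T = 50226 / 977.04 = 51.4 °C

T_f ≈ 51.4 °C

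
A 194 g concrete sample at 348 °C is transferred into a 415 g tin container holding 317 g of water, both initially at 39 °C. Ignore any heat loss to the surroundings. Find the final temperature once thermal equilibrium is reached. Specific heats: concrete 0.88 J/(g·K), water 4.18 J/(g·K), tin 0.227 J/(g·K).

T_f ≈ 72.2 °C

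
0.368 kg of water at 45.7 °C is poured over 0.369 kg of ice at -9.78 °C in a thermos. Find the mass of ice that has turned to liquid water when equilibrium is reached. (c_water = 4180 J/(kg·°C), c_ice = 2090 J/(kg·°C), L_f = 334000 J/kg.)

m_melted ≈ 0.188 kg

Cooling the water to 0 °C releases 0.368×4180×45.7 = 70298 J.
Of that, 0.369×2090×9.78 = 7542.4 J goes to bring the ice to 0 °C, leaving 62755 J.
Fully melting the ice requires m_ice L_f = 0.369×334000 = 123246 J.
That's not enough to melt it all — equilibrium is at 0 °C with ice remaining.
m_melt = 62755 / L_f = 0.1879 kg.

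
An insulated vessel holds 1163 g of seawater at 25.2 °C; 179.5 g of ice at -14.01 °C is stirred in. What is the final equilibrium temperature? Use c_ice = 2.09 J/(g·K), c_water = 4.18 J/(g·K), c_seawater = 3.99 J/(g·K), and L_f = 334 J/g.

Sum of m c ΔT and latent-heat terms is zero:
warm ice to 0 °C: 179.5·2.09·(0 − (-14.01)) = 5255.9; fusion: m_ice L_f = 179.5·334 = 59953; warm the meltwater: 750.31 T; seawater: 4640.4(T − 25.2)
5390.7 T = 116937 − 65209 = 51728
T ≈ 9.60 °C — above 0 °C, consistent with complete melting.

T_f ≈ 9.6 °C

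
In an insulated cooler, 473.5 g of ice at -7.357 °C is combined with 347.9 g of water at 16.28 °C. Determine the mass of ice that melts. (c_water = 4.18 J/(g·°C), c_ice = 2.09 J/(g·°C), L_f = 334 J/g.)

Cooling the water to 0 °C releases 347.9×4.18×16.28 = 23675 J.
Warming the ice to 0 °C takes 473.5×2.09×7.357 = 7280.6 J, leaving 16394 J for melting.
Fully melting the ice requires m_ice L_f = 473.5×334 = 158149 J.
That's not enough to melt it all — equilibrium is at 0 °C with ice remaining.
m_melted×334 = 16394  ⇒  m_melted ≈ 49.08 g.

m_melted ≈ 49.1 g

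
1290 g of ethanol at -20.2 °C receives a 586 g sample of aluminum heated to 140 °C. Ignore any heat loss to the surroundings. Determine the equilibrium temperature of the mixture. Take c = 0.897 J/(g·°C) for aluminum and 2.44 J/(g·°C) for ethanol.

T_f is the heat-capacity-weighted average of the initial temperatures:
T_f = (525.64·140 + 3147.6·(-20.2)) / (525.64 + 3147.6)
    = 10008 / 3673.2 ≈ 2.72 °C

T_f ≈ 2.7 °C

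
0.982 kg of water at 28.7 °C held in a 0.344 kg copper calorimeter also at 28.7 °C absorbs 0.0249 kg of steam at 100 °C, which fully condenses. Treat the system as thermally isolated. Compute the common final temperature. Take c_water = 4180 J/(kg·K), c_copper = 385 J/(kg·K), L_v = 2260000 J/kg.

T_f ≈ 43.4 °C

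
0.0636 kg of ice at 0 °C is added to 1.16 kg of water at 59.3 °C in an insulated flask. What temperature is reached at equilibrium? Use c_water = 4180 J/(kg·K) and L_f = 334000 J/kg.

T_f ≈ 52.1 °C

Energy conservation, ΣQ = 0:
fusion: m_ice L_f = 0.0636×334000 = 21242; warm the meltwater: 265.85 T; water: 4848.8(T − 59.3)
5114.6 T = 287534 − 21242 = 266291
T ≈ 52.06 °C (positive, so assuming full melt was valid).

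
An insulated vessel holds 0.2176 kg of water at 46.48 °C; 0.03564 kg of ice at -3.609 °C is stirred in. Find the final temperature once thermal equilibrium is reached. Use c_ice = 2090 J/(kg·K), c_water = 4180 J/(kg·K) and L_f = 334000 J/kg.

T_f ≈ 28.4 °C

Sum of m c ΔT and latent-heat terms is zero:
ice -3.609→0 °C: 0.03564×2090×3.609 = 268.83
  fusion: m_ice L_f = 0.03564×334000 = 11904
  meltwater 0→T: 0.03564×4180×T = 148.98 T
  water cools: 0.2176×4180×(T − 46.48) = 909.57(T − 46.48)
1058.5 T = 42277 − 12173 = 30104
T ≈ 28.44 °C (positive, so assuming full melt was valid).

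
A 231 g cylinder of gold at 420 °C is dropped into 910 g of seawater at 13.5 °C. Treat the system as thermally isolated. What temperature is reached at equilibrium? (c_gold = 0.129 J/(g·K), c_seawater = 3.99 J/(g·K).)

Conservation of energy gives ΣQ = 0:
231*0.129*(T − 420) + 910*3.99*(T − 13.5) = 0
29.8(T − 420) + 3630.9(T − 13.5) = 0
(29.8 + 3630.9) T = 29.8*420 + 3630.9*13.5
T = 61533/3660.7 ≈ 16.81 °C

T_f ≈ 16.8 °C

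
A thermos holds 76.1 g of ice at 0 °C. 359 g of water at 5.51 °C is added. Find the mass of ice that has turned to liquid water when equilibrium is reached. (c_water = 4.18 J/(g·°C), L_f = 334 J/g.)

Heat available from the water dropping to 0 °C: 359·4.18·5.51 = 8268.4 J.
Melting all 76.1 g of ice would need 76.1·334 = 25417 J.
That's not enough to melt it all — equilibrium is at 0 °C with ice remaining.
m_melted·334 = 8268.4  ⇒  m_melted ≈ 24.76 g.

m_melted ≈ 24.8 g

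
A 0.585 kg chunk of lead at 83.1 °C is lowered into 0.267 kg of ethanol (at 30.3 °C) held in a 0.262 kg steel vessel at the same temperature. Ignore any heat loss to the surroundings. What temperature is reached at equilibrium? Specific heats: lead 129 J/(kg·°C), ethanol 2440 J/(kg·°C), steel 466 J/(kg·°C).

T_f ≈ 35.0 °C

Net heat exchanged in the isolated system is zero:
0.585*129*(T − 83.1) + 0.267*2440*(T − 30.3) + 0.262*466*(T − 30.3) = 0
(75.46 + 651.48 + 122.09) T = 75.46*83.1 + 651.48*30.3 + 122.09*30.3
T = 29710 / 849.04 = 35 °C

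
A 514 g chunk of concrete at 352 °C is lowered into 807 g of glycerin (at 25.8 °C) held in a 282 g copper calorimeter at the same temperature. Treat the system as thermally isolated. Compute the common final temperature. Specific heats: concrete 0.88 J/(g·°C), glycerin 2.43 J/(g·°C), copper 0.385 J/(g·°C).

T_f ≈ 84.3 °C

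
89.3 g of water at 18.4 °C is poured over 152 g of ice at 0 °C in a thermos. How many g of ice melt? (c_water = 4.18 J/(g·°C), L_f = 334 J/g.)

m_melted ≈ 20.6 g

Heat available from the water dropping to 0 °C: 89.3·4.18·18.4 = 6868.2 J.
Fully melting the ice requires m_ice L_f = 152·334 = 50768 J.
6868.2 J < 50768 J, so only part of the ice melts and the system sits at 0 °C.
m_melt = 6868.2 / L_f = 20.56 g.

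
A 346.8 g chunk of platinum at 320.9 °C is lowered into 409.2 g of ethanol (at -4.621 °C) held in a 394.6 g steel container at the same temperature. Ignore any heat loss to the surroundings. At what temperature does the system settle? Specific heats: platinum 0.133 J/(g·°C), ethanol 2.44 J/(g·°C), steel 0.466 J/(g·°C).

T_f ≈ 7.6 °C

T_f = Σ m_i c_i T_i / Σ m_i c_i:
T_f = (46.12·320.9 + 998.45·(-4.621) + 183.88·(-4.621)) / (46.12 + 998.45 + 183.88)
    = 9337.8 / 1228.5 ≈ 7.60 °C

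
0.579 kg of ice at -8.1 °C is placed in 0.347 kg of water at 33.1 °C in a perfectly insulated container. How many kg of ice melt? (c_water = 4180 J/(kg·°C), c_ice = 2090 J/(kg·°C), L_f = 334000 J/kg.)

Heat available from the water dropping to 0 °C: 0.347×4180×33.1 = 48010 J.
Warming the ice to 0 °C takes 0.579×2090×8.1 = 9801.9 J, leaving 38208 J for melting.
Fully melting the ice requires m_ice L_f = 0.579×334000 = 193386 J.
38208 J < 193386 J, so only part of the ice melts and the system sits at 0 °C.
Mass melted = 38208/334000 ≈ 0.1144 kg.

m_melted ≈ 0.114 kg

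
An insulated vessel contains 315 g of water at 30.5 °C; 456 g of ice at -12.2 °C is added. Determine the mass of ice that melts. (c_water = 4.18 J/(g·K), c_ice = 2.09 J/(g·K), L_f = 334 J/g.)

m_melted ≈ 85.4 g

Water can give up m c ΔT = 315×4.18×30.5 = 40159 J before reaching 0 °C.
Warming the ice to 0 °C takes 456×2.09×12.2 = 11627 J, leaving 28532 J for melting.
Fully melting the ice requires m_ice L_f = 456×334 = 152304 J.
Since 28532 < 152304 J, not all the ice melts; equilibrium is at 0 °C.
m_melt = 28532 / L_f = 85.43 g.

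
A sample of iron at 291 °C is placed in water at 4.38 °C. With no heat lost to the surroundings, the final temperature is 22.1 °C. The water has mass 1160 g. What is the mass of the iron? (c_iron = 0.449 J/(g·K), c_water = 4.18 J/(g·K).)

Conservation of energy gives ΣQ = 0:
m×0.449×(22.1 − 291) + 1160×4.18×(22.1 − 4.38) = 0
-120.74 m = -85921
m = -85921/-120.74 ≈ 711.6 g

m ≈ 712 g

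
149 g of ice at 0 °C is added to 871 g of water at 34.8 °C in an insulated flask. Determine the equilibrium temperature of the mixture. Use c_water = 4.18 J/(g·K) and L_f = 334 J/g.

Taking heat into each body as positive, Σ m c ΔT = 0:
melt ice: 149×334 = 49766; warm the meltwater: 622.82 T; water: 3640.8(T − 34.8)
4263.6 T = 126699 − 49766 = 76933
T ≈ 18.04 °C — above 0 °C, consistent with complete melting.

T_f ≈ 18.0 °C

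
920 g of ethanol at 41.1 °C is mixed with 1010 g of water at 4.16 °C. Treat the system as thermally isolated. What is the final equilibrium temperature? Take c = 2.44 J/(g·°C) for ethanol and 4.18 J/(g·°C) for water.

T_f ≈ 17.0 °C

Conservation of energy gives ΣQ = 0:
920×2.44×(T − 41.1) + 1010×4.18×(T − 4.16) = 0
6466.6 T = 109824
T = 109824/6466.6 ≈ 16.98 °C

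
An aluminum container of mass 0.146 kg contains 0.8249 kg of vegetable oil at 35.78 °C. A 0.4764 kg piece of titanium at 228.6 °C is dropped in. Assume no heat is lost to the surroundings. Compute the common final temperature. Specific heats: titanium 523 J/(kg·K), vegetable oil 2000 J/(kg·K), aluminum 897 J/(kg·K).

T_f ≈ 59.4 °C

Conservation of energy gives ΣQ = 0:
0.4764×523×(T − 228.6) + 0.8249×2000×(T − 35.78) + 0.146×897×(T − 35.78) = 0
249.16(T − 228.6) + 1649.8(T − 35.78) + 130.96(T − 35.78) = 0
(249.16 + 1649.8 + 130.96) T = 249.16×228.6 + 1649.8×35.78 + 130.96×35.78
T = 120673 / 2029.9 = 59.4 °C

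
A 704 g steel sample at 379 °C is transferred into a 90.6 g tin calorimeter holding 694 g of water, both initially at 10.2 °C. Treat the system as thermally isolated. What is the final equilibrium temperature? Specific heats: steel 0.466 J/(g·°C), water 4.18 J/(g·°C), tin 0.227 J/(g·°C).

T_f ≈ 47.4 °C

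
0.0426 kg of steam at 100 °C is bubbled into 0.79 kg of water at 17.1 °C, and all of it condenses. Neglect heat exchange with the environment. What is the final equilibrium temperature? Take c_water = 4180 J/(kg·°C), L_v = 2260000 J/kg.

T_f ≈ 49.0 °C

Let T be the final temperature. ΣQ_i = 0:
latent heat released on condensation: 0.0426×2260000 = 96276
  condensed water 100 °C→T: 178.07(T − 100)
  water warms: 0.79×4180×(T − 17.1) = 3302.2(T − 17.1)
3480.3 T = 96276 + 17807 + 56468 = 170550
T ≈ 49.00 °C (< 100 °C, so full condensation is consistent).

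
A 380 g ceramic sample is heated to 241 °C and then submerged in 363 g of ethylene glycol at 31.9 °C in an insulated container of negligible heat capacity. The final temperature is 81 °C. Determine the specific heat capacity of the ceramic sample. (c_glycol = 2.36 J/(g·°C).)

Taking heat into each body as positive, Σ m c ΔT = 0:
380×c×(81 − 241) + 363×2.36×(81 − 31.9) = 0
-60800 c = -42063
c = -42063/-60800 ≈ 0.6918 J/(g·°C)

c ≈ 0.692 J/(g·°C)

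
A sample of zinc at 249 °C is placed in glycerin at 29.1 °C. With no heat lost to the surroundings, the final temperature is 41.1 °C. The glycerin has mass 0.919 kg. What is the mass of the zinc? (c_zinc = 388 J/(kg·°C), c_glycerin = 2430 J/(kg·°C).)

Net heat exchanged in the isolated system is zero:
m·388·(41.1 − 249) + 0.919·2430·(41.1 − 29.1) = 0
-80665 m = -26798
m = -26798/-80665 ≈ 0.3322 kg

m ≈ 0.332 kg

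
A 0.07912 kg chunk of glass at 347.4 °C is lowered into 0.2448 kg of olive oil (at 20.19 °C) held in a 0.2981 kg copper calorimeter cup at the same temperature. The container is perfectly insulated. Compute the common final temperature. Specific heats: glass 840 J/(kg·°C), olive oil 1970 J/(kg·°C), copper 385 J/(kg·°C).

Taking heat into each body as positive, Σ m c ΔT = 0:
0.07912*840*(T − 347.4) + 0.2448*1970*(T − 20.19) + 0.2981*385*(T − 20.19) = 0
66.46(T − 347.4) + 482.26(T − 20.19) + 114.77(T − 20.19) = 0
(66.46 + 482.26 + 114.77) T = 66.46*347.4 + 482.26*20.19 + 114.77*20.19
T = 35142/663.49 ≈ 52.97 °C

T_f ≈ 53.0 °C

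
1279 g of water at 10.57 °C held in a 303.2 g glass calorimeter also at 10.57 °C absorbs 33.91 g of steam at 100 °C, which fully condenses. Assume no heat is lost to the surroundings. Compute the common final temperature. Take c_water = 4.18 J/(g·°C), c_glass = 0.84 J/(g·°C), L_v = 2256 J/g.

T_f ≈ 26.1 °C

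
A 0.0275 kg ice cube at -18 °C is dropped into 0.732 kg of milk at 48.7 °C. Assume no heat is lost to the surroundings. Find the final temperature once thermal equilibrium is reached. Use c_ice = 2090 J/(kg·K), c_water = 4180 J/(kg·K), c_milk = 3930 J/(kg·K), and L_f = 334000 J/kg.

Energy conservation, ΣQ = 0:
ice -18→0 °C: 0.0275·2090·18 = 1034.5
  fusion: m_ice L_f = 0.0275·334000 = 9185
  meltwater 0→T: 0.0275·4180·T = 114.95 T
  milk: 2876.8(T − 48.7)
2991.7 T = 140098 − 10220 = 129879
T ≈ 43.41 °C (positive, so assuming full melt was valid).

T_f ≈ 43.4 °C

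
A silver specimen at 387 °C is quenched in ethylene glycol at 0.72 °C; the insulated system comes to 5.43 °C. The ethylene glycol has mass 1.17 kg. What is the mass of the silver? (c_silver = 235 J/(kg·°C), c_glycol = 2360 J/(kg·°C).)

m ≈ 0.145 kg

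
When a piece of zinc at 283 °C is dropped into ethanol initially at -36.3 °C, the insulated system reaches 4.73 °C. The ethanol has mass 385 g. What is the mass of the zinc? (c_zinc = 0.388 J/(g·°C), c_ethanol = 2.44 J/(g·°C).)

m ≈ 357 g

|Q_zinc| = |Q_ethanol|:
m·0.388·(283 − 4.73) = 385·2.44·(4.73 − (-36.3))
107.97 m = 38544  ⇒  m ≈ 357 g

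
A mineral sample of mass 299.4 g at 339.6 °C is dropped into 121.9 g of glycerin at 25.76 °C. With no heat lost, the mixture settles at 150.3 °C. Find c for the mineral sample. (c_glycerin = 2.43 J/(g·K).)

c ≈ 0.651 J/(g·K)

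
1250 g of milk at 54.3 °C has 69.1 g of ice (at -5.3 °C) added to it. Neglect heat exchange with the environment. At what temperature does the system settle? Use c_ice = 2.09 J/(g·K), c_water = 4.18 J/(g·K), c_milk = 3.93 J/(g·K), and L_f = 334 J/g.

Energy balance with sensible and latent terms:
ice -5.3→0 °C: 69.1·2.09·5.3 = 765.42
  fusion: m_ice L_f = 69.1·334 = 23079
  warm the meltwater: 288.84 T
  milk: 4912.5(T − 54.3)
5201.3 T = 266749 − 23845 = 242904
T ≈ 46.70 °C — above 0 °C, consistent with complete melting.

T_f ≈ 46.7 °C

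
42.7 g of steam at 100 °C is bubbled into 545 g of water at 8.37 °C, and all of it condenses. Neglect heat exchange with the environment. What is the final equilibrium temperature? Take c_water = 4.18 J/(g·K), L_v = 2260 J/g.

T_f ≈ 54.3 °C

Net heat exchanged in the isolated system is zero:
condense steam: −42.7×2260 = −96502; condensed water 100 °C→T: 178.49(T − 100); original water: 2278.1(T − 8.37)
2456.6 T = 96502 + 17849 + 19068 = 133418
T ≈ 54.31 °C — below 100 °C, confirming all the steam condensed.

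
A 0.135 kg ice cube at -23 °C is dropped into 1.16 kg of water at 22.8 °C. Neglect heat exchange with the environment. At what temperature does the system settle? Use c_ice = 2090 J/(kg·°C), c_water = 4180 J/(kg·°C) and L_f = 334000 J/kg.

Let T be the final temperature. ΣQ_i = 0:
warm ice to 0 °C: 0.135×2090×(0 − (-23)) = 6489.5; melt ice: 0.135×334000 = 45090; meltwater 0→T: 0.135×4180×T = 564.3 T; water cools: 1.16×4180×(T − 22.8) = 4848.8(T − 22.8)
5413.1 T = 110553 − 51579 = 58973
T ≈ 10.89 °C. Since T > 0 °C, the all-ice-melts assumption holds.

T_f ≈ 10.9 °C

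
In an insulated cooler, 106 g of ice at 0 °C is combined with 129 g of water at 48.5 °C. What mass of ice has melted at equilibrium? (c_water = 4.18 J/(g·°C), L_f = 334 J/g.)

m_melted ≈ 78.3 g

Heat available from the water dropping to 0 °C: 129·4.18·48.5 = 26152 J.
To melt every bit of ice: 106·334 = 35404 J.
Since 26152 < 35404 J, not all the ice melts; equilibrium is at 0 °C.
Mass melted = 26152/334 ≈ 78.3 g.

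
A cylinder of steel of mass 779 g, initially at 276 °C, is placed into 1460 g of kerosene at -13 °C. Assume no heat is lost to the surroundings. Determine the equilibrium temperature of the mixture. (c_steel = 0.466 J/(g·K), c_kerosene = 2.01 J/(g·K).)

T_f ≈ 18.8 °C

Let T be the final temperature. ΣQ_i = 0:
779*0.466*(T − 276) + 1460*2.01*(T − (-13)) = 0
363.01(T − 276) + 2934.6(T − (-13)) = 0
3297.6 T = 62042
T ≈ 18.81 °C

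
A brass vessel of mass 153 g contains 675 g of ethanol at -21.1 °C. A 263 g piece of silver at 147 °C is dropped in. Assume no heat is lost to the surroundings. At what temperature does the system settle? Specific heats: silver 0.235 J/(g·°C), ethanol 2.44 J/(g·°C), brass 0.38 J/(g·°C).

T_f ≈ -15.2 °C

With ΣQ=0 the equilibrium temperature is the m·c-weighted mean:
T_f = (61.8×147 + 1647×(-21.1) + 58.14×(-21.1)) / (61.8 + 1647 + 58.14)
    = -26893 / 1766.9 ≈ -15.22 °C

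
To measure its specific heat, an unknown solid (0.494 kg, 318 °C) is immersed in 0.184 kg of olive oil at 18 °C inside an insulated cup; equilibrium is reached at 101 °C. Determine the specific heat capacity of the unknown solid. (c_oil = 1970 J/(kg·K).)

c ≈ 281 J/(kg·K)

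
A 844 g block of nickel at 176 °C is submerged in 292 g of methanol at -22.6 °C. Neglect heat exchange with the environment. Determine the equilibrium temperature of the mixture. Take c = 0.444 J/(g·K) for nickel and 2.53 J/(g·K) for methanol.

Heat gained plus heat lost sum to zero:
844×0.444×(T − 176) + 292×2.53×(T − (-22.6)) = 0
374.74(T − 176) + 738.76(T − (-22.6)) = 0
(374.74 + 738.76) T = 374.74×176 + 738.76×(-22.6)
T = 49258 / 1113.5 = 44.2 °C

T_f ≈ 44.2 °C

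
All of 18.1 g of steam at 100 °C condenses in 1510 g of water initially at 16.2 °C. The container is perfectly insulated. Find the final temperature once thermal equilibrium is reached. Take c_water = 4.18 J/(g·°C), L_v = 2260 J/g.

Taking heat into each body as positive, Σ m c ΔT = 0:
steam→water at 100 °C releases m L_v = 18.1×2260 = 40906
  condensed water 100 °C→T: 75.66(T − 100)
  water warms: 1510×4.18×(T − 16.2) = 6311.8(T − 16.2)
6387.5 T = 40906 + 7565.8 + 102251 = 150723
T ≈ 23.60 °C (< 100 °C, so full condensation is consistent).

T_f ≈ 23.6 °C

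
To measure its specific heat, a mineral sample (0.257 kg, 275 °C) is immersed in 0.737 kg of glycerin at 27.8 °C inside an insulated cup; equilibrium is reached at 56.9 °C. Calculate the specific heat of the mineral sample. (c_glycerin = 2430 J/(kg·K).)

c ≈ 930 J/(kg·K)

m_s c (T_s − T_f) = m_glycerin c_glycerin (T_f − T_0):
0.257×c×(275 − 56.9) = 0.737×2430×(56.9 − 27.8)
56.05 c = 52115  ⇒  c ≈ 929.8 J/(kg·K)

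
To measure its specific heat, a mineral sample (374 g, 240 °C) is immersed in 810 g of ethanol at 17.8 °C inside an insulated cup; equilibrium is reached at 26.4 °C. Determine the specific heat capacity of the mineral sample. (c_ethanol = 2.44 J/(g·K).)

c ≈ 0.213 J/(g·K)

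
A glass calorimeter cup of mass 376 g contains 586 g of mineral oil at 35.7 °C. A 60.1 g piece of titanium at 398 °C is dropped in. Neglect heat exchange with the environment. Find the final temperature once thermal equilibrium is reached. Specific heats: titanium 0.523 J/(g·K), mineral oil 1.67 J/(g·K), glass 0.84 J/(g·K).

T_f ≈ 44.3 °C

Let T be the final temperature. ΣQ_i = 0:
60.1*0.523*(T − 398) + 586*1.67*(T − 35.7) + 376*0.84*(T − 35.7) = 0
(31.43 + 978.62 + 315.84) T = 31.43*398 + 978.62*35.7 + 315.84*35.7
T = 58722/1325.9 ≈ 44.29 °C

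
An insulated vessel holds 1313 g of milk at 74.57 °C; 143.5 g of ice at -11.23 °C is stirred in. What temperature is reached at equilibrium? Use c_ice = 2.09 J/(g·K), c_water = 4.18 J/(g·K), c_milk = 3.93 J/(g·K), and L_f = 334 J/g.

Heat gained plus heat lost sum to zero:
warm ice to 0 °C: 143.5·2.09·(0 − (-11.23)) = 3368
  latent heat to melt: 143.5·334 = 47929
  meltwater 0→T: 143.5·4.18·T = 599.83 T
  milk: 5160.1(T − 74.57)
5759.9 T = 384788 − 51297 = 333491
T ≈ 57.90 °C. Since T > 0 °C, the all-ice-melts assumption holds.

T_f ≈ 57.9 °C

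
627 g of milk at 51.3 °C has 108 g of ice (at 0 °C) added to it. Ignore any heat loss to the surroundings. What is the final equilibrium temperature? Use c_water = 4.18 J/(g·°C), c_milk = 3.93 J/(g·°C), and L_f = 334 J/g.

T_f ≈ 31.0 °C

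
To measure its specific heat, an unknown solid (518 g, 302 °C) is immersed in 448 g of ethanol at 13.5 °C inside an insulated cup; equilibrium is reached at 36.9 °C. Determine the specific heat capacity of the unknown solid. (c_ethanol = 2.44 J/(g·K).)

c ≈ 0.186 J/(g·K)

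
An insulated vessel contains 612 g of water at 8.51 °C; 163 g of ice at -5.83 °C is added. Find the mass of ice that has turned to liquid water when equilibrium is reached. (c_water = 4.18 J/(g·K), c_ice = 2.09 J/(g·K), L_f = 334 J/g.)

m_melted ≈ 59.2 g

Cooling the water to 0 °C releases 612·4.18·8.51 = 21770 J.
Warming the ice to 0 °C takes 163·2.09·5.83 = 1986.1 J, leaving 19784 J for melting.
Melting all 163 g of ice would need 163·334 = 54442 J.
19784 J < 54442 J, so only part of the ice melts and the system sits at 0 °C.
m_melt = 19784 / L_f = 59.23 g.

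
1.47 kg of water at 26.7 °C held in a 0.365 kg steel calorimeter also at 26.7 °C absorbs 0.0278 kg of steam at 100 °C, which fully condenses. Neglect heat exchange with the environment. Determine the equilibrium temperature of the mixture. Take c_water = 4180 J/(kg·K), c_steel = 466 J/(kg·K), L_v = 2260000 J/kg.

T_f ≈ 37.8 °C

Net heat exchanged in the isolated system is zero:
latent heat released on condensation: 0.0278·2260000 = 62828
  condensate cools 100→T: 0.0278·4180·(T − 100) = 116.2(T − 100)
  original water: 6144.6(T − 26.7)
  cup: 170.09(T − 26.7)
6430.9 T = 62828 + 11620 + 168602 = 243051
T ≈ 37.79 °C (< 100 °C, so full condensation is consistent).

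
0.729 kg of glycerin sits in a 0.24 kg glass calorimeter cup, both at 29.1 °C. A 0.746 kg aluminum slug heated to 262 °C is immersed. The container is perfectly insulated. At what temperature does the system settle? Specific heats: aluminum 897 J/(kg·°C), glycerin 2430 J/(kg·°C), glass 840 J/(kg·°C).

Setting the total heat transfer to zero:
0.746*897*(T − 262) + 0.729*2430*(T − 29.1) + 0.24*840*(T − 29.1) = 0
669.16(T − 262) + 1771.5(T − 29.1) + 201.6(T − 29.1) = 0
2642.2 T = 232737
T = 232737 / 2642.2 = 88.1 °C

T_f ≈ 88.1 °C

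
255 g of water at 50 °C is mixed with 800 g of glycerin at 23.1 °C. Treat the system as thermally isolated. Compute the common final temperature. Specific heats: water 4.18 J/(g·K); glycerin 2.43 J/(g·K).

T_f is the heat-capacity-weighted average of the initial temperatures:
T_f = (1065.9*50 + 1944*23.1) / (1065.9 + 1944)
    = 98201 / 3009.9 ≈ 32.63 °C

T_f ≈ 32.6 °C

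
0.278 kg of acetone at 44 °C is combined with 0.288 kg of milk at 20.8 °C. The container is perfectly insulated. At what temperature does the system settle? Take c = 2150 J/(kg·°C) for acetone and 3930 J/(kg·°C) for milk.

T_f ≈ 28.8 °C

Heat gained plus heat lost sum to zero:
0.278·2150·(T − 44) + 0.288·3930·(T − 20.8) = 0
597.7(T − 44) + 1131.8(T − 20.8) = 0
(597.7 + 1131.8) T = 597.7·44 + 1131.8·20.8
T = 49841/1729.5 ≈ 28.82 °C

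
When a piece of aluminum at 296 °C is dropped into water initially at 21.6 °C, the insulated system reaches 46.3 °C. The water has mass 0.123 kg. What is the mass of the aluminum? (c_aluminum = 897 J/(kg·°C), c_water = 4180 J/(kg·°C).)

Let T be the final temperature. ΣQ_i = 0:
m×897×(46.3 − 296) + 0.123×4180×(46.3 − 21.6) = 0
-223981 m = -12699
m = -12699/-223981 ≈ 0.0567 kg

m ≈ 0.0567 kg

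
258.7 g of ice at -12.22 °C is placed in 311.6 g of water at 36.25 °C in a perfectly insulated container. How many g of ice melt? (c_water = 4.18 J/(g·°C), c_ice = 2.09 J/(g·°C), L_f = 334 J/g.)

m_melted ≈ 122 g

Water can give up m c ΔT = 311.6·4.18·36.25 = 47215 J before reaching 0 °C.
Warming the ice to 0 °C takes 258.7·2.09·12.22 = 6607.1 J, leaving 40608 J for melting.
To melt every bit of ice: 258.7·334 = 86406 J.
That's not enough to melt it all — equilibrium is at 0 °C with ice remaining.
Mass melted = 40608/334 ≈ 121.6 g.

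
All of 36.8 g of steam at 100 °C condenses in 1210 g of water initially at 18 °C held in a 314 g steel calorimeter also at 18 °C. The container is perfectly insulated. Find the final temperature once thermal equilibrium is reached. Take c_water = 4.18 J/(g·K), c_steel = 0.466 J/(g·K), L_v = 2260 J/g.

T_f ≈ 35.9 °C

Let T be the final temperature. ΣQ_i = 0:
latent heat released on condensation: 36.8·2260 = 83168
  condensed water 100 °C→T: 153.82(T − 100)
  water warms: 1210·4.18·(T − 18) = 5057.8(T − 18)
  steel cup: 314·0.466·(T − 18) = 146.32(T − 18)
5357.9 T = 83168 + 15382 + 93674 = 192225
T ≈ 35.88 °C (< 100 °C, so full condensation is consistent).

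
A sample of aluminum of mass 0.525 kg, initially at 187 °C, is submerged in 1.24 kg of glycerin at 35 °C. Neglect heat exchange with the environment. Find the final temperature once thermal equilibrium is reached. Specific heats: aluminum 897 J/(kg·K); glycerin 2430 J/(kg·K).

With ΣQ=0 the equilibrium temperature is the m·c-weighted mean:
T_f = (470.93*187 + 3013.2*35) / (470.93 + 3013.2)
    = 193525 / 3484.1 ≈ 55.54 °C

T_f ≈ 55.5 °C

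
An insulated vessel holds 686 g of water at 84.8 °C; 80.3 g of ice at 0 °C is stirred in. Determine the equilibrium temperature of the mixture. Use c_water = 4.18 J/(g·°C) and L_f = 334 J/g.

T_f ≈ 67.5 °C

Taking heat into each body as positive, Σ m c ΔT = 0:
fusion: m_ice L_f = 80.3×334 = 26820; warm the meltwater: 335.65 T; water cools: 686×4.18×(T − 84.8) = 2867.5(T − 84.8)
3203.1 T = 243162 − 26820 = 216342
T ≈ 67.54 °C — above 0 °C, consistent with complete melting.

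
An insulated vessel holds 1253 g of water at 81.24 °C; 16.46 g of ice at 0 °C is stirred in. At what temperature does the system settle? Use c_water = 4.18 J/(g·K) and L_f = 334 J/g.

T_f ≈ 79.2 °C

Energy conservation, ΣQ = 0:
fusion: m_ice L_f = 16.46·334 = 5497.6; warm the meltwater: 68.8 T; water cools: 1253·4.18·(T − 81.24) = 5237.5(T − 81.24)
5306.3 T = 425498 − 5497.6 = 420000
T ≈ 79.15 °C — above 0 °C, consistent with complete melting.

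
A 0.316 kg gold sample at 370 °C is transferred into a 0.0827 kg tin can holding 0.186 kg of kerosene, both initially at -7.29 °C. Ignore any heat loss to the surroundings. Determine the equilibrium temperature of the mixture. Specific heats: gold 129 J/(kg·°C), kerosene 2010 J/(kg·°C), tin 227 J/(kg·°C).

T_f ≈ 28.2 °C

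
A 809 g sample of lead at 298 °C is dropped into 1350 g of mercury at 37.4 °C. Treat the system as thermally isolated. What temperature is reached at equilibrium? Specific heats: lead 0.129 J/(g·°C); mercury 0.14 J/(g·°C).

Energy conservation, ΣQ = 0:
809*0.129*(T − 298) + 1350*0.14*(T − 37.4) = 0
104.36(T − 298) + 189(T − 37.4) = 0
(104.36 + 189) T = 104.36*298 + 189*37.4
T = 38168 / 293.36 = 130 °C

T_f ≈ 130.1 °C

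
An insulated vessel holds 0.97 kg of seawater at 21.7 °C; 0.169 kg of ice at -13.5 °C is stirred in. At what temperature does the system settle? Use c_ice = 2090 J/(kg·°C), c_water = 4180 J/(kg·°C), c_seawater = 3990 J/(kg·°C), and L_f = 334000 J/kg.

T_f ≈ 5.0 °C

Taking heat into each body as positive, Σ m c ΔT = 0:
ice -13.5→0 °C: 0.169·2090·13.5 = 4768.3; latent heat to melt: 0.169·334000 = 56446; warm the meltwater: 706.42 T; seawater: 3870.3(T − 21.7)
4576.7 T = 83986 − 61214 = 22771
T ≈ 4.98 °C (positive, so assuming full melt was valid).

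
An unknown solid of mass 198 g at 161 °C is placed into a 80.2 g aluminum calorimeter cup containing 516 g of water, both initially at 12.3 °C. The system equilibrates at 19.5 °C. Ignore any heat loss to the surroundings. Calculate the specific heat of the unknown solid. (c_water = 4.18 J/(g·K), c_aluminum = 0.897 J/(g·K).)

Net heat exchanged in the isolated system is zero:
198·c·(19.5 − 161) + 516·4.18·(19.5 − 12.3) + 80.2·0.897·(19.5 − 12.3) = 0
-28017 c = -16047
c = -16047/-28017 ≈ 0.5728 J/(g·K)

c ≈ 0.573 J/(g·K)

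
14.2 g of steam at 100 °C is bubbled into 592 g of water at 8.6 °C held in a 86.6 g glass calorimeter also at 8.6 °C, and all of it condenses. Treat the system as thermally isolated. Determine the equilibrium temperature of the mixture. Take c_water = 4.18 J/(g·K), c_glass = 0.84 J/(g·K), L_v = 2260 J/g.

T_f ≈ 23.0 °C

Energy balance with sensible and latent terms:
condense steam: −14.2×2260 = −32092; condensed water 100 °C→T: 59.36(T − 100); original water: 2474.6(T − 8.6); glass cup: 86.6×0.84×(T − 8.6) = 72.74(T − 8.6)
2606.7 T = 32092 + 5935.6 + 21907 = 59934
T ≈ 22.99 °C, under the boiling point, so the assumption holds.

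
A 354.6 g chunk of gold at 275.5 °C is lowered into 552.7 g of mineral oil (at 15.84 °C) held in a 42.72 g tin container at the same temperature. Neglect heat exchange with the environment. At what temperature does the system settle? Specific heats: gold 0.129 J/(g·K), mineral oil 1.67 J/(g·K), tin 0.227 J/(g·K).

T_f is the heat-capacity-weighted average of the initial temperatures:
T_f = (45.74×275.5 + 923.01×15.84 + 9.697×15.84) / (45.74 + 923.01 + 9.697)
    = 27376 / 978.45 ≈ 27.98 °C

T_f ≈ 28.0 °C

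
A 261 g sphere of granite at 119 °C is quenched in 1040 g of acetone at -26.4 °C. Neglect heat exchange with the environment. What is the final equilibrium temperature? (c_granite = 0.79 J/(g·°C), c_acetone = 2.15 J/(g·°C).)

T_f ≈ -14.1 °C

Net heat exchanged in the isolated system is zero:
261·0.79·(T − 119) + 1040·2.15·(T − (-26.4)) = 0
(206.19 + 2236) T = 206.19·119 + 2236·(-26.4)
T = -34494 / 2442.2 = -14.1 °C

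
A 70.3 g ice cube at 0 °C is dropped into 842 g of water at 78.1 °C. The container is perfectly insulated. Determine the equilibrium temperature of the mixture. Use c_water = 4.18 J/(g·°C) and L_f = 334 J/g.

T_f ≈ 65.9 °C

Setting the total heat transfer to zero:
melt ice: 70.3·334 = 23480; warm the meltwater: 293.85 T; water cools: 842·4.18·(T − 78.1) = 3519.6(T − 78.1)
3813.4 T = 274878 − 23480 = 251397
T ≈ 65.92 °C — above 0 °C, consistent with complete melting.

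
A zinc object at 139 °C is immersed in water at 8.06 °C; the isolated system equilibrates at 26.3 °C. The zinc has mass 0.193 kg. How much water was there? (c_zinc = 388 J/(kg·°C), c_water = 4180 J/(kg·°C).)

m ≈ 0.111 kg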